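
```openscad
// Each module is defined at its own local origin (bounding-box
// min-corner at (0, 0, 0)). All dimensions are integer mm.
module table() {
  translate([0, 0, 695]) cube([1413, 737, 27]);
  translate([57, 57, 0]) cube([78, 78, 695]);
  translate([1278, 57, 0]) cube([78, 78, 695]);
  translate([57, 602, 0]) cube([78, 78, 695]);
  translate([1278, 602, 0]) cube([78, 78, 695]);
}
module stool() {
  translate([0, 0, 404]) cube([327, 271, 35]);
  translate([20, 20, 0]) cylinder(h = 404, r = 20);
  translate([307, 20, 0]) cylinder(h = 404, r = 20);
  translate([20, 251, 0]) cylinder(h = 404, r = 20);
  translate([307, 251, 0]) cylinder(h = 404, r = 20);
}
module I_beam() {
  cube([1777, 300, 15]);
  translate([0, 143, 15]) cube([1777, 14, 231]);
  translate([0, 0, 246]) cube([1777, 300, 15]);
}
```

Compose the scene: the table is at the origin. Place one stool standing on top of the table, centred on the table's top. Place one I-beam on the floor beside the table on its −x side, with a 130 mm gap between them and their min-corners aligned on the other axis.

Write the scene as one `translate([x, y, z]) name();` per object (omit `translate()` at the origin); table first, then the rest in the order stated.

table();
translate([543, 233, 722]) stool();
translate([-1907, 0, 0]) I_beam();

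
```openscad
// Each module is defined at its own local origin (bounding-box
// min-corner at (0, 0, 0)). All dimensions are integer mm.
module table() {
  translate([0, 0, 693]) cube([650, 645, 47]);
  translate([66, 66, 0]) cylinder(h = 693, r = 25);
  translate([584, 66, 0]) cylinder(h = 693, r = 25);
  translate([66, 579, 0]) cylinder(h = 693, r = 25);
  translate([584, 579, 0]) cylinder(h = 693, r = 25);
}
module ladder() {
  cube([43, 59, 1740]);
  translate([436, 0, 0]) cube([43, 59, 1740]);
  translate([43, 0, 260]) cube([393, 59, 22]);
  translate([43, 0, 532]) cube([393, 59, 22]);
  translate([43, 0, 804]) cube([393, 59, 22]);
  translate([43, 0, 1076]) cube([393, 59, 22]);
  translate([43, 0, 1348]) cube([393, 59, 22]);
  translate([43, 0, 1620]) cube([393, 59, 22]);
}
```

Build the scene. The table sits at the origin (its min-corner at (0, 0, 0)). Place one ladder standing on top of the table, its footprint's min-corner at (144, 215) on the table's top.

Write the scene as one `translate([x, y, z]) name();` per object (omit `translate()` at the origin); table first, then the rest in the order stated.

table();
translate([144, 215, 740]) ladder();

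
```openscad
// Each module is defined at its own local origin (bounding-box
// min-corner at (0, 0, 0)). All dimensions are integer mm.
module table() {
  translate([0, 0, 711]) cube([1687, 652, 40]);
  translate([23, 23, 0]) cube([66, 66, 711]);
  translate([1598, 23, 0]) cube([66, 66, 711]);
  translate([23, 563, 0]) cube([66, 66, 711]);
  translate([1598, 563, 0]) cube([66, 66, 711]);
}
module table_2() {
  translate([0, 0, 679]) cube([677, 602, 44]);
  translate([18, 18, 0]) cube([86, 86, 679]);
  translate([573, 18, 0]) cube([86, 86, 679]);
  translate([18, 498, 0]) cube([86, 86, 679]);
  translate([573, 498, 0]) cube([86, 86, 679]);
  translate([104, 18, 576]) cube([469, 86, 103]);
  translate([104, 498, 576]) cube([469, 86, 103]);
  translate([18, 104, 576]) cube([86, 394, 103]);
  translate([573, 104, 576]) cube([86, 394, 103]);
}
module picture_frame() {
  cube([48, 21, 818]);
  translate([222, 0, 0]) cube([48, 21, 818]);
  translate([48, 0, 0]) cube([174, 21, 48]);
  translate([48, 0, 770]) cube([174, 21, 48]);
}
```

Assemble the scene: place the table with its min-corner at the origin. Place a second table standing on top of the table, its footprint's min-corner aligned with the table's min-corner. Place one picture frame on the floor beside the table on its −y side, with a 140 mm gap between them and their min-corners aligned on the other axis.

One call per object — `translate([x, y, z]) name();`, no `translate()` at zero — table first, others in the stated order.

table();
translate([0, 0, 751]) table_2();
translate([0, -161, 0]) picture_frame();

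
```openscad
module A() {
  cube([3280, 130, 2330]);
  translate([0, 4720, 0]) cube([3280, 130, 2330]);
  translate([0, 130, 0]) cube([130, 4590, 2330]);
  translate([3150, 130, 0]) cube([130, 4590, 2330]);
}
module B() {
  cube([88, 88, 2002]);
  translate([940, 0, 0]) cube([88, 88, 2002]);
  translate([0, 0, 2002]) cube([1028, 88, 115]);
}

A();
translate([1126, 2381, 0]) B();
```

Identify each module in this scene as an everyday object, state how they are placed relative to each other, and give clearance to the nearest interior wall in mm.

Clearances: x = 996, y = 2251; minimum 996 mm.

A is a house frame. B is a door frame. The door frame sits inside the house frame, centred. The clearance to the nearest interior wall is 996 mm.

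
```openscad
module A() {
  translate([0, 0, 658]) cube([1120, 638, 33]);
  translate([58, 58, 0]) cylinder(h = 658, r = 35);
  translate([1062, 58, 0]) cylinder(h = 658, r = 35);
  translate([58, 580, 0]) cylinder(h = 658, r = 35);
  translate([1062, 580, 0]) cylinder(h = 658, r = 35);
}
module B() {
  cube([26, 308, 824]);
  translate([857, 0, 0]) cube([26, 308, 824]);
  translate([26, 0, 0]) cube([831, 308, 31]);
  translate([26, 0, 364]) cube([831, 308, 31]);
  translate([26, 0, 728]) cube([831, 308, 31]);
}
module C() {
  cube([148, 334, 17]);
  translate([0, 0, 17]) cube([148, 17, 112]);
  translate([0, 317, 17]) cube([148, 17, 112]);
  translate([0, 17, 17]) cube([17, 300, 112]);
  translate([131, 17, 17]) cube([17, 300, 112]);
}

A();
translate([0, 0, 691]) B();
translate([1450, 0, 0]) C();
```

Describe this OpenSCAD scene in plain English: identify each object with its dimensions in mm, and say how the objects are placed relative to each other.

A is a table: top 1120 mm (x) × 638 mm (y), 33 mm thick, upper face at z = 691 mm, on four round legs of 70 mm diameter, each leg's bounding box inset 23 mm from the nearest pair of top edges, running from z = 0 to the bottom of the top.

B is a bookshelf 883 mm wide overall, 308 mm deep and 824 mm tall. The two sides are 26 mm thick vertical panels. 3 horizontal shelves of 31 mm thickness span between the inner faces of the sides; the lowest shelf sits on the floor and shelves are stacked with a clear vertical gap of 333 mm between each pair.

C is an open storage box with external size 148×334×129 mm and wall thickness 17 mm (the base is also 17 mm thick). The base covers the whole footprint; the four walls stand on the base, with the y-facing walls full-width and the x-facing walls fitting between their inner faces.

The bookshelf is on top of the table. The open box is on the floor beside the table on its +x side.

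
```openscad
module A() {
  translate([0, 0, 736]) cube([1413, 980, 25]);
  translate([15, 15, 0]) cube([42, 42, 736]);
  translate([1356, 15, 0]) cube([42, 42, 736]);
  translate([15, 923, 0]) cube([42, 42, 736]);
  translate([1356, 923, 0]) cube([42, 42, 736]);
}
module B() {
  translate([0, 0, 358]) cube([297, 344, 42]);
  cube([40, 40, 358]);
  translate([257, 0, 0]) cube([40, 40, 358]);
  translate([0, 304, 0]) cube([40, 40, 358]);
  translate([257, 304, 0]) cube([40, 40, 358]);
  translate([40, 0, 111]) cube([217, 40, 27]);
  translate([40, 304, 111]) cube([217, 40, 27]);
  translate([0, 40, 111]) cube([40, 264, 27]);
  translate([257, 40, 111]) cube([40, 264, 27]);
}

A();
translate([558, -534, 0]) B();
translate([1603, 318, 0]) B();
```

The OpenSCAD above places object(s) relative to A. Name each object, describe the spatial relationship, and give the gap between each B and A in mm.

A is a table. B is a stool. Two stools sit around the table at the −y, +x sides. The gap between each stool and the table is 190 mm.

Each stool's nearest face is 190 mm from the table's bounding box.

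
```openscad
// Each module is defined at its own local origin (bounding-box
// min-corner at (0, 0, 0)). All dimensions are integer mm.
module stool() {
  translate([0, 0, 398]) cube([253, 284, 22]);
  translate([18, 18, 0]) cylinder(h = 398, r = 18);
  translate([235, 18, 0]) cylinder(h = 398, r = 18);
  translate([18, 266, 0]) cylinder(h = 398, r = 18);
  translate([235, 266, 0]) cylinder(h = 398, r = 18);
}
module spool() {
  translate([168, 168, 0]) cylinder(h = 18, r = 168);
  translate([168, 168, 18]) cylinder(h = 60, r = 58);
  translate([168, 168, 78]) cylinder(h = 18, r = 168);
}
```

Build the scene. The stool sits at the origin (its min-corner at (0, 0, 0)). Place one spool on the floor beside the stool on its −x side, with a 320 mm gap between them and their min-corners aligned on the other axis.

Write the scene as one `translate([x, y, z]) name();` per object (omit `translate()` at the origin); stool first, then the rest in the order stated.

stool();
translate([-656, 0, 0]) spool();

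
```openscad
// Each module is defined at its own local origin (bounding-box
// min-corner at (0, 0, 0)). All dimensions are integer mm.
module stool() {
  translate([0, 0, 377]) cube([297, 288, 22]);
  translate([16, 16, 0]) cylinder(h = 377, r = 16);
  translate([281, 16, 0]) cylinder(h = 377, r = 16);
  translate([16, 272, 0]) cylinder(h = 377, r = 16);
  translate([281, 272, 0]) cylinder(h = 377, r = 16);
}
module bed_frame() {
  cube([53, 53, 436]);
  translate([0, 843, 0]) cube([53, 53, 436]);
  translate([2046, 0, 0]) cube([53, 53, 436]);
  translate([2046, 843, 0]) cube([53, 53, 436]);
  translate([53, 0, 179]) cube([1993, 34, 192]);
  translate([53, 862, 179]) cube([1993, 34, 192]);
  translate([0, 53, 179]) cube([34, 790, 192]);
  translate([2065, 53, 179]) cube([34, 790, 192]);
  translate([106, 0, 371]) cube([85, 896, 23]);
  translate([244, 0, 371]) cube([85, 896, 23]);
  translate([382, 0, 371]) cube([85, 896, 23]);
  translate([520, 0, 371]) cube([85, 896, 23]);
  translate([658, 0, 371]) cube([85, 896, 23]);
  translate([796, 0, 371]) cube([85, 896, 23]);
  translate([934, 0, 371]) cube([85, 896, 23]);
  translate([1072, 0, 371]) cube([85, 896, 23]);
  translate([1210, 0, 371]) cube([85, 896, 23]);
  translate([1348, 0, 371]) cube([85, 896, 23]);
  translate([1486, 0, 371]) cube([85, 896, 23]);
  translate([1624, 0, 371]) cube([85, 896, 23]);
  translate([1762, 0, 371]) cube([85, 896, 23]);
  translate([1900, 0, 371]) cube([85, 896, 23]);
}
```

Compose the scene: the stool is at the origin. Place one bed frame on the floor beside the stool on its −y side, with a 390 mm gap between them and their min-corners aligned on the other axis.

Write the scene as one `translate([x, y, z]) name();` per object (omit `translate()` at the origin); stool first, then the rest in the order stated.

stool();
translate([0, -1286, 0]) bed_frame();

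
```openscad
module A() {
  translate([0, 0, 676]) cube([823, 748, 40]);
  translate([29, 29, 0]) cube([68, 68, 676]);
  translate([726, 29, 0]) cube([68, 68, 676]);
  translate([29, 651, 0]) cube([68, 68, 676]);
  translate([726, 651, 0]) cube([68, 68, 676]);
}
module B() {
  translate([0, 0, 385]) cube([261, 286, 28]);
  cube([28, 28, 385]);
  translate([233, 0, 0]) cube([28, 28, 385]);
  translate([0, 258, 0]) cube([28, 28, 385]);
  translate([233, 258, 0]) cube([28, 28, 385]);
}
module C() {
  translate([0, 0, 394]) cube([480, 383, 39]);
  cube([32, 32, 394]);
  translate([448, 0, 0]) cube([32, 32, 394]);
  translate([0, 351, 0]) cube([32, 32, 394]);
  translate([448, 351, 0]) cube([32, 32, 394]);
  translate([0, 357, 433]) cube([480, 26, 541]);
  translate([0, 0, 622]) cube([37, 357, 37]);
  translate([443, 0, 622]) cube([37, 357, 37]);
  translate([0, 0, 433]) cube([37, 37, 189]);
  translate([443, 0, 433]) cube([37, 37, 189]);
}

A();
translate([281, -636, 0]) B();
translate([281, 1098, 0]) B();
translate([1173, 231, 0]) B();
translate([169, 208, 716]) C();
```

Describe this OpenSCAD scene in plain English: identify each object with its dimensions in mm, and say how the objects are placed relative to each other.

A is a table with a 823×748 mm rectangular top, 40 mm thick, top surface at z = 716 mm, supported by four 68×68 mm square legs, each inset 29 mm from the nearest pair of top edges, running from the floor.

B is a four-legged stool. The seat is a 261×286×28 mm slab whose top surface is at z = 413 mm; four square legs, each 28×28 mm in cross-section, run from the floor (z = 0) to the underside of the seat, each flush with a corner of the seat.

C is a chair. The seat is a 480×383×39 mm slab with its top at z = 433 mm, on four 32×32 mm corner legs (flush with the seat edges, standing on z = 0). A flat backrest 26 mm thick, 541 mm tall, spans the full seat width and rises from the seat top along its +y edge, rear face flush with the rear of the seat. Two armrests of 37×37 mm section run along each side from the seat's front edge to the front of the backrest, top faces 226 mm above the seat top and outer faces flush with the seat's x-edges; a 37×37 mm post under the front of each armrest stands on the seat at the front corner.

Three stools sit around the table at the −y, +y, +x sides. The chair is on top of the table.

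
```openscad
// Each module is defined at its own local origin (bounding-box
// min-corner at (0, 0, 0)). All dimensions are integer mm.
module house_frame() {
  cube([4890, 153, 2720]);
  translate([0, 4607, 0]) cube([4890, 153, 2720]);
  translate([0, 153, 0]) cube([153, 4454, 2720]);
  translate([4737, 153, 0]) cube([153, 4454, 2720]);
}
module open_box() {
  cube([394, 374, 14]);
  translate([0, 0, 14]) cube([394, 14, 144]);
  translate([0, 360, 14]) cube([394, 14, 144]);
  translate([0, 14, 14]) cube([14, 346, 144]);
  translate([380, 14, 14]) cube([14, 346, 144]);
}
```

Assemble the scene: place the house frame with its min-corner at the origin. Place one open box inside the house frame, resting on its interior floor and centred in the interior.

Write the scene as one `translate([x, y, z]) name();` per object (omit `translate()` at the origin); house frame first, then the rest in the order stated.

house_frame();
translate([2248, 2193, 0]) open_box();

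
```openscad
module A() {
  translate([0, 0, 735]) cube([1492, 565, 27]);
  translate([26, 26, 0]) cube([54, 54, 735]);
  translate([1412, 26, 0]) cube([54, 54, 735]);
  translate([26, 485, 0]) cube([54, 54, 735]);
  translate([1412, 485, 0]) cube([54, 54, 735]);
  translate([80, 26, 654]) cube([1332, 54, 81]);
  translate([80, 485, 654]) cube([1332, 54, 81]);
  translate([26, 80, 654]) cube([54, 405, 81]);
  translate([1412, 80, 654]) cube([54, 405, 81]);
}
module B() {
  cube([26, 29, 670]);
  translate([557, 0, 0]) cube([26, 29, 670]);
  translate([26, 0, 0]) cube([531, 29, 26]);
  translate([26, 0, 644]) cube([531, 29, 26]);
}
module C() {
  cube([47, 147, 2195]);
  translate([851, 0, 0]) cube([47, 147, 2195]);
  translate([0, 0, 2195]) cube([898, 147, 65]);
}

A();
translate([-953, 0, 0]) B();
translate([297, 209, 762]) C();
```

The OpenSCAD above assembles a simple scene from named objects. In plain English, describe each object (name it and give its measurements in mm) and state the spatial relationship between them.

A is a table with a 1492×565 mm rectangular top, 27 mm thick, top surface at z = 762 mm, supported by four 54×54 mm square legs, each inset 26 mm from the nearest pair of top edges, running from the floor. Four apron rails, 54 mm thick and 81 mm tall, run between adjacent legs with their top edges flush with the underside of the top and their outer faces flush with the legs' outer faces.

B is a rectangular picture frame lying in the x–z plane (depth along y). The opening is 531 mm wide (x) by 618 mm tall (z), surrounded by a border 26 mm wide on all four sides. The frame is 29 mm deep and is made of two full-height vertical stiles with two horizontal rails fitted between them.

C is a rectangular door frame: two vertical jambs of 47×147 mm section, 2195 mm tall, with a clear opening 804 mm wide between their inner faces. A header 65 mm tall and 147 mm deep lies on top of the jambs and spans the full outside width.

The picture frame is on the floor beside the table on its −x side. The door frame is on top of the table, centred.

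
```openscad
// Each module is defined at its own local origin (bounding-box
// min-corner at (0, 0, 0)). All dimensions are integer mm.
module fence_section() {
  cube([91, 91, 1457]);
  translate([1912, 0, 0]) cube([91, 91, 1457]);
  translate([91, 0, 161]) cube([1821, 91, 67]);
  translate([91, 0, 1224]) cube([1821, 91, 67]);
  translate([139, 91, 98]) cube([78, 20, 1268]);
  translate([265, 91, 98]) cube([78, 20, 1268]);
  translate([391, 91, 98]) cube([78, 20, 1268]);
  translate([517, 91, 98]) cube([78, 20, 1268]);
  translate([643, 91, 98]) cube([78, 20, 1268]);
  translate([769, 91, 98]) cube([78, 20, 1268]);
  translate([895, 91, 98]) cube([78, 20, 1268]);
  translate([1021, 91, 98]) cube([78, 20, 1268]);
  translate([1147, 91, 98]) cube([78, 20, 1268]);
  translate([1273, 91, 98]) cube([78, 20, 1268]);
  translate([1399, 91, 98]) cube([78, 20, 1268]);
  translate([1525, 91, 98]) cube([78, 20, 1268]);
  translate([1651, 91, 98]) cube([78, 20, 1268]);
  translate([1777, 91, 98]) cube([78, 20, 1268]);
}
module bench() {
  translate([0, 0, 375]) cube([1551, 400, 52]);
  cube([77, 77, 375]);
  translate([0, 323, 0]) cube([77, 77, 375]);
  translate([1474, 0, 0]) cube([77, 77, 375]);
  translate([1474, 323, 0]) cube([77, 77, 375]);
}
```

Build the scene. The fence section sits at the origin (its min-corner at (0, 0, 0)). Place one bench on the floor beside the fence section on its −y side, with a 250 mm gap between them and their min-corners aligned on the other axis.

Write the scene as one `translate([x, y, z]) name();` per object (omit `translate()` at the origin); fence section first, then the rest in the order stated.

fence_section();
translate([0, -650, 0]) bench();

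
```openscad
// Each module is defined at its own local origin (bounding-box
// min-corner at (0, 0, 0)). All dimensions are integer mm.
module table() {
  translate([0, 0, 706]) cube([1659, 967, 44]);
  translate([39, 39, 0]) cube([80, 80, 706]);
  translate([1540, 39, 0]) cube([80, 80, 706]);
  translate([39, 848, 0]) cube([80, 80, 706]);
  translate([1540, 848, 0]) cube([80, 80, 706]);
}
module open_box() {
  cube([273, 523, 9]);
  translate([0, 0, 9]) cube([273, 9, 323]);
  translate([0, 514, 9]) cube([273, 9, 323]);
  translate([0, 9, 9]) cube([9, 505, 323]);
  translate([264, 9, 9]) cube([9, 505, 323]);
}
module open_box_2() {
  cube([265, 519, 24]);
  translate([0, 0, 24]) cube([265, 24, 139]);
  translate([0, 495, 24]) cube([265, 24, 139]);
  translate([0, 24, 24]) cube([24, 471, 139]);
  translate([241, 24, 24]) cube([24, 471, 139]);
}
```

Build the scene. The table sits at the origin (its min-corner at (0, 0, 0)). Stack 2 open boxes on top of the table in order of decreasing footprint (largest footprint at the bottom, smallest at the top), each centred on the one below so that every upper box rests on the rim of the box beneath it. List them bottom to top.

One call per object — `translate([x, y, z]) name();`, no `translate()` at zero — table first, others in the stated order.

table();
translate([693, 222, 750]) open_box();
translate([697, 224, 1082]) open_box_2();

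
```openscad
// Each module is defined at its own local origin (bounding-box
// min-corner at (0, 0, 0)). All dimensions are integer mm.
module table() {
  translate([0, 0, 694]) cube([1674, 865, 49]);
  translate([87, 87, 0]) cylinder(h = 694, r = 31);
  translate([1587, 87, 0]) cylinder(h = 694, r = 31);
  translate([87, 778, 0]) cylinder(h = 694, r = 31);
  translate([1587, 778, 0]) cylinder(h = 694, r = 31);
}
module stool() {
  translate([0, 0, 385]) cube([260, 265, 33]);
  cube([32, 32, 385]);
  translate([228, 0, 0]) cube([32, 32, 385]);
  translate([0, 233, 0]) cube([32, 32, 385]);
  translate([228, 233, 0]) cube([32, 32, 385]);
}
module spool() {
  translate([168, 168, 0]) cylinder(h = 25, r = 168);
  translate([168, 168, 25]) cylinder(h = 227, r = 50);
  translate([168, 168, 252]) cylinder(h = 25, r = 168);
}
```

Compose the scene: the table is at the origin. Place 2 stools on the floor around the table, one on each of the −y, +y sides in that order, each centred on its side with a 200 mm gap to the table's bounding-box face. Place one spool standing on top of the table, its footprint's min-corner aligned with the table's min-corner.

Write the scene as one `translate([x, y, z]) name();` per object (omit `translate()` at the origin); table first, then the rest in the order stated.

table();
translate([707, -465, 0]) stool();
translate([707, 1065, 0]) stool();
translate([0, 0, 743]) spool();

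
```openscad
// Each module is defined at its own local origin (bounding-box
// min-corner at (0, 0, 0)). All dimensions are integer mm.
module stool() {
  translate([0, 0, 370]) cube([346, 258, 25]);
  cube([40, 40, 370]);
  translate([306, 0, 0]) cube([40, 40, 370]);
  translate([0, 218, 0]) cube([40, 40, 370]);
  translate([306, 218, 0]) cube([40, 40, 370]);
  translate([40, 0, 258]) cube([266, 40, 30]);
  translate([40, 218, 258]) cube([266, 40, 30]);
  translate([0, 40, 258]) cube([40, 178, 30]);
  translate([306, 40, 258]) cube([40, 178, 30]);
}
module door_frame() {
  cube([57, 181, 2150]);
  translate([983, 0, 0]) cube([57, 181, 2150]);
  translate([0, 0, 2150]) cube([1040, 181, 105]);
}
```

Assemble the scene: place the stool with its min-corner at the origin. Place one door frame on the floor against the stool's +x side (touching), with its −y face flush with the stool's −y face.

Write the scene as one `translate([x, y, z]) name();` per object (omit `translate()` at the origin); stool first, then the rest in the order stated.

stool();
translate([346, 0, 0]) door_frame();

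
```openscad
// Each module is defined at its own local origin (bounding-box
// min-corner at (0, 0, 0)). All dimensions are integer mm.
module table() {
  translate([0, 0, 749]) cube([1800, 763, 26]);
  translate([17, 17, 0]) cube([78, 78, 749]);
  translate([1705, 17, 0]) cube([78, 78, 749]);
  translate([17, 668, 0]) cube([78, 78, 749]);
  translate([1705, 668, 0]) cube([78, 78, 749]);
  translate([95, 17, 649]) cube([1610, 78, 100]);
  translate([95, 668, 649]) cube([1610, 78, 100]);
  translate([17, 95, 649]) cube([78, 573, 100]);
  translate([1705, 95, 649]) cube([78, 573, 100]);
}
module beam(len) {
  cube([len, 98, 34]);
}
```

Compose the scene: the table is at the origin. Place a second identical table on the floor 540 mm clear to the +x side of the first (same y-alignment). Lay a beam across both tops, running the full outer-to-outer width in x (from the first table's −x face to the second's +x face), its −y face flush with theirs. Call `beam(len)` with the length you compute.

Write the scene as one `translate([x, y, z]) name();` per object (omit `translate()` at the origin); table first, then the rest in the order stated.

table();
translate([2340, 0, 0]) table();
translate([0, 0, 775]) beam(4140);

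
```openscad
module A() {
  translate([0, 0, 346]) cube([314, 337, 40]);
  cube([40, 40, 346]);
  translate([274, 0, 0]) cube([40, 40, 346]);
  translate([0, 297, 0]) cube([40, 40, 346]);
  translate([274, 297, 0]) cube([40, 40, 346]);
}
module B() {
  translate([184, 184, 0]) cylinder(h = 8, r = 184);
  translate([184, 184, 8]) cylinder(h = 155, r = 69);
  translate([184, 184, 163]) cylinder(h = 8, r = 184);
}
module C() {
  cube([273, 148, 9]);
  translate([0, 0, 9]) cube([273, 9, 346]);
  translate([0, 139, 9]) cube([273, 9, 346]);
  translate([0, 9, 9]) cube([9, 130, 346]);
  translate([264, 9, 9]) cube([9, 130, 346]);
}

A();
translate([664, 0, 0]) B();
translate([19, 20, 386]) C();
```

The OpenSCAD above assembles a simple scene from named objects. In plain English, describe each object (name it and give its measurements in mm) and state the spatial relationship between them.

A is a four-legged stool. The seat is 314×337 mm, 40 mm thick, top at z = 386 mm. It stands on four square legs, each 40×40 mm in cross-section, from z = 0 to the seat underside, each flush with a corner of the seat.

B is a spool: two coaxial disc flanges of radius 184 mm and thickness 8 mm, joined by a core cylinder of radius 69 mm and height 155 mm. The lower flange rests on z = 0 and the three cylinders share a vertical axis.

C is an open-topped rectangular box: outside dimensions 273×148×355 mm, with a uniform wall and base thickness of 9 mm. The base is a full 273×148 slab on the floor; four walls sit on top of the base. The front and back walls (the −y and +y sides) span the full width; the two side walls fit between them.

The spool is on the floor beside the stool on its +x side. The open box is on top of the stool.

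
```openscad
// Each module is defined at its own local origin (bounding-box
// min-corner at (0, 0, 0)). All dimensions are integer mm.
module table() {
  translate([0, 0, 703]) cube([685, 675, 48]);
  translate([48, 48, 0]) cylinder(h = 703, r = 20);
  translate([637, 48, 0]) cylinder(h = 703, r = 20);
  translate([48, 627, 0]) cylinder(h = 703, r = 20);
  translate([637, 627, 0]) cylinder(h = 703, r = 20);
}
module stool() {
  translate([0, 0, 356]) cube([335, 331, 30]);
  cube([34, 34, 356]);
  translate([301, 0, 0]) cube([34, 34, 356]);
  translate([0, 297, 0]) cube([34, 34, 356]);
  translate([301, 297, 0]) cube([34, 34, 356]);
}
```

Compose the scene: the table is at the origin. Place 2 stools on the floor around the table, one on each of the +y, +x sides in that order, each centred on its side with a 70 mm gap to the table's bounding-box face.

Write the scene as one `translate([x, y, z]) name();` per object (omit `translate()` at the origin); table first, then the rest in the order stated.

table();
translate([175, 745, 0]) stool();
translate([755, 172, 0]) stool();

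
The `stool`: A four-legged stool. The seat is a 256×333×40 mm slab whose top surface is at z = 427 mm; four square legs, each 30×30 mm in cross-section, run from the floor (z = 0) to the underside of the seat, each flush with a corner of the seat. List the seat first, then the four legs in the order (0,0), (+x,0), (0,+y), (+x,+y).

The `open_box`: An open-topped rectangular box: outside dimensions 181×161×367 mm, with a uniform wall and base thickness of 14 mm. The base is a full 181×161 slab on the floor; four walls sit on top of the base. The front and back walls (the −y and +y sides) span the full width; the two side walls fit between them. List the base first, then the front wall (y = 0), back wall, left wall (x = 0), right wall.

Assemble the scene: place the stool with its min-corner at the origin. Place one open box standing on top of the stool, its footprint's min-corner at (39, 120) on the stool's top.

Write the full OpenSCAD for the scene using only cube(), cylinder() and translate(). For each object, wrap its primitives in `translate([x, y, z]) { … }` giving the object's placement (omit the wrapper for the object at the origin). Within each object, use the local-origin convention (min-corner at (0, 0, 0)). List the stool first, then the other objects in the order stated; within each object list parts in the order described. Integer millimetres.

translate([0, 0, 387]) cube([256, 333, 40]);
cube([30, 30, 387]);
translate([226, 0, 0]) cube([30, 30, 387]);
translate([0, 303, 0]) cube([30, 30, 387]);
translate([226, 303, 0]) cube([30, 30, 387]);
translate([39, 120, 427]) {
  cube([181, 161, 14]);
  translate([0, 0, 14]) cube([181, 14, 353]);
  translate([0, 147, 14]) cube([181, 14, 353]);
  translate([0, 14, 14]) cube([14, 133, 353]);
  translate([167, 14, 14]) cube([14, 133, 353]);
}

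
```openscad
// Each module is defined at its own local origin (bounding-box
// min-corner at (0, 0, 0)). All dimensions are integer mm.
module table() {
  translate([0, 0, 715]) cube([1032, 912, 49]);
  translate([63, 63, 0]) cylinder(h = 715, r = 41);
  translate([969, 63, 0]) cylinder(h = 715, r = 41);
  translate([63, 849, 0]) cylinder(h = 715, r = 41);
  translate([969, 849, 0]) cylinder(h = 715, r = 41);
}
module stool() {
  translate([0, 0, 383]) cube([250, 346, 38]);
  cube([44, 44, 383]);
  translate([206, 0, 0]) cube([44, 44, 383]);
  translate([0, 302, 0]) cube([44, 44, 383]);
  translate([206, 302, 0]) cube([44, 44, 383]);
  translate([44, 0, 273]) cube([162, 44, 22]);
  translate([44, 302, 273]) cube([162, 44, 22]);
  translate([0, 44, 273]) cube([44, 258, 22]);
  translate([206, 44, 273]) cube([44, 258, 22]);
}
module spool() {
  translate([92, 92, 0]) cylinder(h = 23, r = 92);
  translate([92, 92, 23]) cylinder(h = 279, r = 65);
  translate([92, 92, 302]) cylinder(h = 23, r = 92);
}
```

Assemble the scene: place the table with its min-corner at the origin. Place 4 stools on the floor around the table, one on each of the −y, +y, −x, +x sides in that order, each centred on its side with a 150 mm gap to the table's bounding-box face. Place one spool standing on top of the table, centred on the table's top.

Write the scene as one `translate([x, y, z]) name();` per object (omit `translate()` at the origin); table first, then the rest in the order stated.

table();
translate([391, -496, 0]) stool();
translate([391, 1062, 0]) stool();
translate([-400, 283, 0]) stool();
translate([1182, 283, 0]) stool();
translate([424, 364, 764]) spool();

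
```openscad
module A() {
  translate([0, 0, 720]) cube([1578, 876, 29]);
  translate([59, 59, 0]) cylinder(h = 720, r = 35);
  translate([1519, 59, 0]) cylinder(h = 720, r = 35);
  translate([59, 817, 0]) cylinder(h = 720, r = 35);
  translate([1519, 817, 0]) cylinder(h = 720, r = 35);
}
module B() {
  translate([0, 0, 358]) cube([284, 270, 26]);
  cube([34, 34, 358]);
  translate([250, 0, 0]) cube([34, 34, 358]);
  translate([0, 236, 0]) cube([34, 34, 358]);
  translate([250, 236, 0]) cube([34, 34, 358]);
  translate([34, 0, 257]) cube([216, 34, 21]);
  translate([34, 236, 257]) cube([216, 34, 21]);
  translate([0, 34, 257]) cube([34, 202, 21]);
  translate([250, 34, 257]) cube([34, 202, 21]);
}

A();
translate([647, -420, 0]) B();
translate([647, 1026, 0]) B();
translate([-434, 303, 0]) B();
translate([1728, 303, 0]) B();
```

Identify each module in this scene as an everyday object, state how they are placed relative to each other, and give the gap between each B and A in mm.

A is a table. B is a stool. Four stools sit around the table at the −y, +y, −x, +x sides. The gap between each stool and the table is 150 mm.

Each stool's nearest face is 150 mm from the table's bounding box.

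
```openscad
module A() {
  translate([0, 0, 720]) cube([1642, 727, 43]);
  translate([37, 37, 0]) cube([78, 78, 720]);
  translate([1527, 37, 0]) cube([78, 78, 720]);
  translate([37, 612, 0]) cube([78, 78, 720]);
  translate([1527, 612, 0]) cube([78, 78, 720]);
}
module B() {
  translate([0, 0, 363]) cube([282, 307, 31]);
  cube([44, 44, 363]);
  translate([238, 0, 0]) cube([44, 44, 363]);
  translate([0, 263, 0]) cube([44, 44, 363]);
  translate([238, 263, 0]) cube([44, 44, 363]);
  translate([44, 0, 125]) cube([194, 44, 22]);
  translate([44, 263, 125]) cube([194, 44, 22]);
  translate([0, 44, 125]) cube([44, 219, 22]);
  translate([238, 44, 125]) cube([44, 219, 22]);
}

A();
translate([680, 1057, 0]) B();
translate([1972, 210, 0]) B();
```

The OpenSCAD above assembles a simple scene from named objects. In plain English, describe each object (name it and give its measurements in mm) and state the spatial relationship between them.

A is a rectangular dining table. The top is 1642×727×43 mm with its upper surface at z = 763 mm. It stands on four 78×78 mm square legs, each inset 37 mm from the nearest pair of top edges, running from the floor to the underside of the top.

B is a four-legged stool. The seat is a 282×307×31 mm slab whose top surface is at z = 394 mm; four square legs, each 44×44 mm in cross-section, run from the floor (z = 0) to the underside of the seat, each flush with a corner of the seat. Four stretchers, 44 mm wide and 22 mm tall, connect adjacent legs with their undersides at z = 125 mm, each running between the inner faces of the legs it joins and aligned with the legs' outer faces on the other axis.

Two stools sit around the table at the +y, +x sides.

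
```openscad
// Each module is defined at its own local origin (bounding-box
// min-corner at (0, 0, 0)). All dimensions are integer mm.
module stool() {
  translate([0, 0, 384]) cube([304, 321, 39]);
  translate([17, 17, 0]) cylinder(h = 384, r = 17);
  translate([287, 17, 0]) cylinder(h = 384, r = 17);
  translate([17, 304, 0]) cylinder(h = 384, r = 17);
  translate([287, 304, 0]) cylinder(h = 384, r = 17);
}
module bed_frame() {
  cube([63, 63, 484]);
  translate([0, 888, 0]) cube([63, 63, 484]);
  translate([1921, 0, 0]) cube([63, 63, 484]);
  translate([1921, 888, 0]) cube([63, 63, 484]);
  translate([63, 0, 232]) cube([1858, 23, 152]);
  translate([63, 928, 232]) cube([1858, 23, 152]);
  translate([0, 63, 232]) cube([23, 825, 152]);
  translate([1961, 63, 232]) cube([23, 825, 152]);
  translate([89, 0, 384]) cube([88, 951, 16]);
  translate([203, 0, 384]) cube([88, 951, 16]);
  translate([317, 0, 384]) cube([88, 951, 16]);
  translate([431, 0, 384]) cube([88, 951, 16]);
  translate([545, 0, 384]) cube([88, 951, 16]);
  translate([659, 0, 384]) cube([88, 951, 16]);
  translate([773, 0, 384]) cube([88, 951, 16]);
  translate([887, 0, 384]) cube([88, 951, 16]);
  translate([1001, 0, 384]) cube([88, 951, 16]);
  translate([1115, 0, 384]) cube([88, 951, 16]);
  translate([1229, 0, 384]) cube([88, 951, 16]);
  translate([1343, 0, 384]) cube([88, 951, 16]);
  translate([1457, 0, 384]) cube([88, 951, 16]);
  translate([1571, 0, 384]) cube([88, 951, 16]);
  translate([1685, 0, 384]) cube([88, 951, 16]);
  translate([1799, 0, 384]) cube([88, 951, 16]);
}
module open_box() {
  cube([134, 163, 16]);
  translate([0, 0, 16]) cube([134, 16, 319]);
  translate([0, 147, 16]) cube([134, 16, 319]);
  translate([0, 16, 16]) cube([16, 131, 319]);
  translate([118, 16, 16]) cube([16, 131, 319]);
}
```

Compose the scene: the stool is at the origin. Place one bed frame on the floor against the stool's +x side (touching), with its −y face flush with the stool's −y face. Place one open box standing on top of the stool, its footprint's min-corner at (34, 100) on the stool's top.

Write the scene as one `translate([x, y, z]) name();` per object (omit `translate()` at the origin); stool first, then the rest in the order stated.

stool();
translate([304, 0, 0]) bed_frame();
translate([34, 100, 423]) open_box();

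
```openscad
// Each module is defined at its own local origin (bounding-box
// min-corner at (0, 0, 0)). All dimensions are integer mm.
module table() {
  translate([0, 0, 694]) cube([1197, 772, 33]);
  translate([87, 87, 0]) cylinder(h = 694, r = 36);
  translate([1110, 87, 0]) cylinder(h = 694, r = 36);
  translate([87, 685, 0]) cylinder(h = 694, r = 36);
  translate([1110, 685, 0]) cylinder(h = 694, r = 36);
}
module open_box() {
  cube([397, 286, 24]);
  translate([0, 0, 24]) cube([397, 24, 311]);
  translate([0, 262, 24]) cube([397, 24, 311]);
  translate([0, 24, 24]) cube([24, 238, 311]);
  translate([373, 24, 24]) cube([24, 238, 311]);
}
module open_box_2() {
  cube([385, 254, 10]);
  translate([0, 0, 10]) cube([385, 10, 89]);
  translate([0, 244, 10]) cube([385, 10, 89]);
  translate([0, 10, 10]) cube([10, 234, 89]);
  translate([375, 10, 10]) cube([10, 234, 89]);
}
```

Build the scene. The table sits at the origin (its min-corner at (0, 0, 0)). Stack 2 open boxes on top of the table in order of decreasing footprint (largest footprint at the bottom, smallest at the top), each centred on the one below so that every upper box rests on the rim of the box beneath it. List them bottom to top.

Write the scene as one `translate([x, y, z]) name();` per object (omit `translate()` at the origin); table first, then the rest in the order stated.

table();
translate([400, 243, 727]) open_box();
translate([406, 259, 1062]) open_box_2();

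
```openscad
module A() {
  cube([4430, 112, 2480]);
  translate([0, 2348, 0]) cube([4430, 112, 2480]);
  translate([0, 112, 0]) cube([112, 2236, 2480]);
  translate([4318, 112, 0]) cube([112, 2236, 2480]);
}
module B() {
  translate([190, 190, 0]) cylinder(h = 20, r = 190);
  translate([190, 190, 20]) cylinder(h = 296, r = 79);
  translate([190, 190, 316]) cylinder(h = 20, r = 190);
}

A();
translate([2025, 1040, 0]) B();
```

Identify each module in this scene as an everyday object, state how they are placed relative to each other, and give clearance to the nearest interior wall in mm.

Clearances: x = 1913, y = 928; minimum 928 mm.

A is a house frame. B is a spool. The spool sits inside the house frame, centred. The clearance to the nearest interior wall is 928 mm.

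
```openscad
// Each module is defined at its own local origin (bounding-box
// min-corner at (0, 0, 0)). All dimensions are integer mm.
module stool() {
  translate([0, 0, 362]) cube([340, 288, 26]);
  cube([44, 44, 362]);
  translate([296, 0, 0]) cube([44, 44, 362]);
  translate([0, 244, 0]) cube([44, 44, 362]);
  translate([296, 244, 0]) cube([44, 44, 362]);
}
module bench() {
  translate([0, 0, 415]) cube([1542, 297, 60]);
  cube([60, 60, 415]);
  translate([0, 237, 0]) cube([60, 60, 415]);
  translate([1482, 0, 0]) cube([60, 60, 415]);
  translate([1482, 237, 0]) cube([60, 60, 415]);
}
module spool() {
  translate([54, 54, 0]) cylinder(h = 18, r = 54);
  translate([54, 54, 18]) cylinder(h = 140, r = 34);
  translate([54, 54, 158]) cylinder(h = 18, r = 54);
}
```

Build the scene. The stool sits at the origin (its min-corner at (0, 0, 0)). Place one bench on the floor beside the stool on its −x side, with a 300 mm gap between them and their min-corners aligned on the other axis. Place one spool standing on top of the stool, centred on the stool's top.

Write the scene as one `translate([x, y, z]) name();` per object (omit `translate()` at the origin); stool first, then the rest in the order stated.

stool();
translate([-1842, 0, 0]) bench();
translate([116, 90, 388]) spool();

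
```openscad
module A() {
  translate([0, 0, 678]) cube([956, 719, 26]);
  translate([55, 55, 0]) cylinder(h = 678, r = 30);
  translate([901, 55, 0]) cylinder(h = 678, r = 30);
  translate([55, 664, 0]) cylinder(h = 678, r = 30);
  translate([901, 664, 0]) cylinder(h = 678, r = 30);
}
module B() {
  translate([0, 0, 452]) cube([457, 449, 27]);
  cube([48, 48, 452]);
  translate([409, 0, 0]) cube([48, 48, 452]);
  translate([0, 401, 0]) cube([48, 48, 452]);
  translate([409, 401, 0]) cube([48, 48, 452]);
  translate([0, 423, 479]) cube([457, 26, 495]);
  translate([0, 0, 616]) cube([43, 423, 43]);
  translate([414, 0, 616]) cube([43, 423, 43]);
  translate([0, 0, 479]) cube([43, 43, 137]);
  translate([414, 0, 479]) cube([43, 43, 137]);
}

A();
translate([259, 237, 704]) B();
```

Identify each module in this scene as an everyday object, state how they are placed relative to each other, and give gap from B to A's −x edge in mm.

The chair's min-x is at 259; the table's min-x is 0; gap = 259 mm.

A is a table. B is a chair. The chair is on top of the table. The gap from the chair to the table's −x edge is 259 mm.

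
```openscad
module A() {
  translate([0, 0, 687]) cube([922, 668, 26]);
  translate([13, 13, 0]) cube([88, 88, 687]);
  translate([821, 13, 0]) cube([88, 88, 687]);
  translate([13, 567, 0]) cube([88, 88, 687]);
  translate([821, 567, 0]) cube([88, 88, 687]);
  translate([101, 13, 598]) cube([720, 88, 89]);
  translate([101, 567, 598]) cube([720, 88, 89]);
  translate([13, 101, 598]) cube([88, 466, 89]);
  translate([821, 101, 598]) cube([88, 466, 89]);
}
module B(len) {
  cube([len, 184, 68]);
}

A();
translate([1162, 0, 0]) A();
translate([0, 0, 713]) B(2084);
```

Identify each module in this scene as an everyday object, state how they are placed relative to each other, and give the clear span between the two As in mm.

A is a table. B is a beam. A beam spans the tops of two tables. The clear span between the two tables is 240 mm.

Second table starts at x = 1162; first ends at x = 922; clear span = 1162 − 922 = 240 mm.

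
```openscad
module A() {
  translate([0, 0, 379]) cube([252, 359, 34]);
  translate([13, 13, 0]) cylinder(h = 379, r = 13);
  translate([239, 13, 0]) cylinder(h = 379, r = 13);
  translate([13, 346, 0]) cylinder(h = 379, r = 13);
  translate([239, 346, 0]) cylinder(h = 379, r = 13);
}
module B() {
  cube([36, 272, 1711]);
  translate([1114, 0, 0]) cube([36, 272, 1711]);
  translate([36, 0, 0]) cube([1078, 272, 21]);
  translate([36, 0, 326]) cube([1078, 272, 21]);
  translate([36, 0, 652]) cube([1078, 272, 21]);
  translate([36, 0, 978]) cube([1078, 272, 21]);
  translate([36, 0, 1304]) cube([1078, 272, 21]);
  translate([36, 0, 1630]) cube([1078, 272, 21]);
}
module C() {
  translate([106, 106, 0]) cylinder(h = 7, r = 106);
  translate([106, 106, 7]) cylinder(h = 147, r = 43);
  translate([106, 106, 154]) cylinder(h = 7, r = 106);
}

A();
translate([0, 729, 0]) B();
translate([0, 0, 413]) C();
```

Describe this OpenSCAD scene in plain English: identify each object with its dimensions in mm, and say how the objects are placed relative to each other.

A is a four-legged stool. The seat is a 252×359×34 mm slab whose top surface is at z = 413 mm; four round legs, each 26 mm in diameter, run from the floor (z = 0) to the underside of the seat, each leg's axis is inset half a diameter from the nearest pair of seat edges (so the leg's bounding box is flush with the corner).

B is an open bookshelf. Two side panels, each 36 mm thick, 272 mm deep and 1711 mm tall, stand 1150 mm apart (outside-to-outside). Between them sit 6 shelves, each 21 mm thick and 272 mm deep, spanning the full gap between the sides. The bottom shelf rests on the floor (its underside at z = 0) and the clear gap between one shelf's top and the next shelf's underside is 305 mm.

C is a spool: two coaxial disc flanges of radius 106 mm and thickness 7 mm, joined by a core cylinder of radius 43 mm and height 147 mm. The lower flange rests on z = 0 and the three cylinders share a vertical axis.

The bookshelf is on the floor beside the stool on its +y side. The spool is on top of the stool.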